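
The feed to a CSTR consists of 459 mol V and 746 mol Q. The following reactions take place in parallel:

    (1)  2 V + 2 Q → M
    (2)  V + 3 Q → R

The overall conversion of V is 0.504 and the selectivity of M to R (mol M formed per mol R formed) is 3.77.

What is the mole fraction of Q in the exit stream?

Conversion of V: V consumed = 0.504 × 459 = 231.3 mol = 2ξ₁ + 1ξ₂.
Selectivity: 1ξ₁ / (1ξ₂) = 3.77 → ξ₁ = 3.77 ξ₂.
Substitute: (2·3.77 + 1) ξ₂ = 231.3 → ξ₂ = 27.09 mol, ξ₁ = 102.1 mol.
Outlet amounts (n = n₀ + Σ ν·ξ):
  V: 459 − 2(102.1) − 1(27.09) = 227.7
  Q: 746 − 2(102.1) − 3(27.09) = 460.5
  M: 0 + 1(102.1) = 102.1
  R: 0 + 1(27.09) = 27.09
Total out = 817.4 mol; y_Q = 460.5 / 817.4 = 0.5634.

0.563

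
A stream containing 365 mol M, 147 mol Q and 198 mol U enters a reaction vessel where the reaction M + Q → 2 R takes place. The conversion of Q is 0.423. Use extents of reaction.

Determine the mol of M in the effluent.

Q reacted = 0.423 × 147 = 62.18 mol; ν_Q = −1, so ξ = 62.18/1 = 62.18 mol.
Outlet amounts (n = n₀ + ν ξ):
  M: 365 − 1(62.18) = 302.8
  Q: 147 − 1(62.18) = 84.82
  R: 0 + 2(62.18) = 124.4
  U: 198 (inert)

303 mol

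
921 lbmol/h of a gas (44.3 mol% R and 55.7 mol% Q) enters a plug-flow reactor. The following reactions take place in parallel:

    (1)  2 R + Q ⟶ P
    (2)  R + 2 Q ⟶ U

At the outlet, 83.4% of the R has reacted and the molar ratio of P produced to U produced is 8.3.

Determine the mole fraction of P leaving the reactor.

0.286

Conversion of R: R consumed = 0.834 × 408 = 340.3 lbmol/h = 2ξ₁ + 1ξ₂.
Selectivity: 1ξ₁ / (1ξ₂) = 8.3 → ξ₁ = 8.3 ξ₂.
Substitute: (2·8.3 + 1) ξ₂ = 340.3 → ξ₂ = 19.33 lbmol/h, ξ₁ = 160.5 lbmol/h.
Outlet amounts (n = n₀ + Σ ν·ξ):
  R: 408 − 2(160.5) − 1(19.33) = 67.73
  Q: 513 − 1(160.5) − 2(19.33) = 313.9
  P: 0 + 1(160.5) = 160.5
  U: 0 + 1(19.33) = 19.33
Total out = 561.4 lbmol/h; y_P = 160.5 / 561.4 = 0.2858.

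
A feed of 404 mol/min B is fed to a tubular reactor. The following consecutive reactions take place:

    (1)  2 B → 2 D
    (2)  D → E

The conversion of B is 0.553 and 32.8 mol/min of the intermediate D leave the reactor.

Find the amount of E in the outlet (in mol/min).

Conversion of B: B consumed = 2ξ₁ = 0.553 × 404 → ξ₁ = 111.7 mol/min.
D balance: n_D = 0 + 2ξ₁ − 1ξ₂ = 32.8 → ξ₂ = (2·111.7 − 32.8)/1 = 190.6 mol/min.
Outlet amounts (n = n₀ + Σ ν·ξ):
  B: 404 − 2(111.7) = 180.6
  D: 0 + 2(111.7) − 1(190.6) = 32.8
  E: 0 + 1(190.6) = 190.6

191 mol/min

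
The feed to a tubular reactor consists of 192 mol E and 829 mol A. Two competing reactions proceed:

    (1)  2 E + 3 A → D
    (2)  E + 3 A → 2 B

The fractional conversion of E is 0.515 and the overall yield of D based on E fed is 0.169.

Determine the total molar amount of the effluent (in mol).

Yield of D: 1ξ₁ / 192 = 0.169 → ξ₁ = 32.45 mol.
Conversion of E: 2ξ₁ + 1ξ₂ = 0.515 × 192 = 98.88 → ξ₂ = 33.98 mol.
Outlet amounts (n = n₀ + Σ ν·ξ):
  E: 192 − 2(32.45) − 1(33.98) = 93.12
  A: 829 − 3(32.45) − 3(33.98) = 629.7
  D: 0 + 1(32.45) = 32.45
  B: 0 + 2(33.98) = 67.97
Total out = 93.12 + 629.7 + 32.45 + 67.97 = 823.2 mol.

823 mol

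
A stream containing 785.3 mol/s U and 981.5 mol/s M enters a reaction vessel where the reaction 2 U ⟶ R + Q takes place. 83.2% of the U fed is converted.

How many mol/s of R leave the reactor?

U reacted = 0.832 × 785.3 = 653.4 mol/s; ν_U = −2, so ξ = 653.4/2 = 326.7 mol/s.
Outlet amounts (n = n₀ + ν ξ):
  U: 785.3 − 2(326.7) = 131.9
  R: 0 + 1(326.7) = 326.7
  Q: 0 + 1(326.7) = 326.7
  M: 981.5 (inert)

327 mol/s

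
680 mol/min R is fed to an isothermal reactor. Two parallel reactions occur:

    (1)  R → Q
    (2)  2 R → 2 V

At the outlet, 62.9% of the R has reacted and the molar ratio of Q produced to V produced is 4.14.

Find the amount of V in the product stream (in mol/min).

Conversion of R: R consumed = 0.629 × 680 = 427.7 mol/min = 1ξ₁ + 2ξ₂.
Selectivity: 1ξ₁ / (2ξ₂) = 4.14 → ξ₁ = 8.28 ξ₂.
Substitute: (1·8.28 + 2) ξ₂ = 427.7 → ξ₂ = 41.61 mol/min, ξ₁ = 344.5 mol/min.
Outlet amounts (n = n₀ + Σ ν·ξ):
  R: 680 − 1(344.5) − 2(41.61) = 252.3
  Q: 0 + 1(344.5) = 344.5
  V: 0 + 2(41.61) = 83.21

83.2 mol/min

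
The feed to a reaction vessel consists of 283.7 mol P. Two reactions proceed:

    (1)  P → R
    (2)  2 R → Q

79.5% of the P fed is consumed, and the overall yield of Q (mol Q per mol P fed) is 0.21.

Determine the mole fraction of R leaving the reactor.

0.475

Conversion of P: P consumed = 1ξ₁ = 0.795 × 283.7 → ξ₁ = 225.5 mol.
Yield of Q: 1ξ₂ / 283.7 = 0.21 → ξ₂ = 59.58 mol.
Outlet amounts (n = n₀ + Σ ν·ξ):
  P: 283.7 − 1(225.5) = 58.16
  R: 0 + 1(225.5) − 2(59.58) = 106.4
  Q: 0 + 1(59.58) = 59.58
Total out = 224.1 mol; y_R = 106.4 / 224.1 = 0.4747.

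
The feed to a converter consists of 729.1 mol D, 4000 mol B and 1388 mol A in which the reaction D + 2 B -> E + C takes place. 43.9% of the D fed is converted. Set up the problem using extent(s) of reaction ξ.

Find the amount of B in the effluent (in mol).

3360 mol

D reacted = 0.439 × 729.1 = 320.1 mol; ν_D = −1, so ξ = 320.1/1 = 320.1 mol.
Outlet amounts (n = n₀ + ν ξ):
  D: 729.1 − 1(320.1) = 409
  B: 4000 − 2(320.1) = 3360
  E: 0 + 1(320.1) = 320.1
  C: 0 + 1(320.1) = 320.1
  A: 1388 (inert)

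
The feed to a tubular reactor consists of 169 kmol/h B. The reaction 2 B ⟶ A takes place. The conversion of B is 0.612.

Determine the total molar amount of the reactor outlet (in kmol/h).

117 kmol/h

B reacted = 0.612 × 169 = 103.4 kmol/h; ν_B = −2, so ξ = 103.4/2 = 51.71 kmol/h.
Outlet amounts (n = n₀ + ν ξ):
  B: 169 − 2(51.71) = 65.57
  A: 0 + 1(51.71) = 51.71
Total out = 65.57 + 51.71 = 117.3 kmol/h.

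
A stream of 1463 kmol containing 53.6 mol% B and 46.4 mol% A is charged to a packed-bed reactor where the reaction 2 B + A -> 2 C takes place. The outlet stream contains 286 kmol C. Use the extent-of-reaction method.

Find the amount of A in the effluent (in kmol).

536 kmol

For C: n = n₀ + 2ξ → 286 = 0 + 2ξ, giving ξ = 143 kmol.
Outlet amounts (n = n₀ + ν ξ):
  B: 784.2 − 2(143) = 498.2
  A: 678.8 − 1(143) = 535.8
  C: 0 + 2(143) = 286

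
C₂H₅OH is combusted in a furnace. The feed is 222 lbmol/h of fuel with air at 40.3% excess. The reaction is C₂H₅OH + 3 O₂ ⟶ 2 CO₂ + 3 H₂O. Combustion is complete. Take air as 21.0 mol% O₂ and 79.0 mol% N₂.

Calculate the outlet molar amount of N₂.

3520 lbmol/h

Stoichiometric O₂ = 3 × 222 = 666 lbmol/h; O₂ fed = 666 × 1.403 = 934.4 lbmol/h.
N₂ fed = 934.4 × 79/21 = 3515 lbmol/h.
Fuel reacted = 1 × 222 → ξ = 222 lbmol/h.
Outlet (n = n₀ + ν ξ):
  C₂H₅OH: 222 − 1(222) = 0
  O₂: 934.4 − 3(222) = 268.4
  N₂: 3515 (inert)
  CO₂: 0 + 2(222) = 444
  H₂O: 0 + 3(222) = 666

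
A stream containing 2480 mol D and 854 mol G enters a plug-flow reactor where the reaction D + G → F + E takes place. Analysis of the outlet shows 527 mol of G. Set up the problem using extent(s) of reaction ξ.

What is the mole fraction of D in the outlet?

0.646

For G: n = n₀ − 1ξ → 527 = 854 − 1ξ, giving ξ = 327 mol.
Outlet amounts (n = n₀ + ν ξ):
  D: 2480 − 1(327) = 2153
  G: 854 − 1(327) = 527
  F: 0 + 1(327) = 327
  E: 0 + 1(327) = 327
Total out = 3334 mol; y_D = 2153 / 3334 = 0.6458.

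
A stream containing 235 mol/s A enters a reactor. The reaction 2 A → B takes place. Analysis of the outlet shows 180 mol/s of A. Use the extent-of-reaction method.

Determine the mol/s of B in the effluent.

For A: n = n₀ − 2ξ → 180 = 235 − 2ξ, giving ξ = 27.5 mol/s.
Outlet amounts (n = n₀ + ν ξ):
  A: 235 − 2(27.5) = 180
  B: 0 + 1(27.5) = 27.5

27.5 mol/s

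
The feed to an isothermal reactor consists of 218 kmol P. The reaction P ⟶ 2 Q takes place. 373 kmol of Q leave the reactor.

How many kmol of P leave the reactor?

31.5 kmol

For Q: n = n₀ + 2ξ → 373 = 0 + 2ξ, giving ξ = 186.5 kmol.
Outlet amounts (n = n₀ + ν ξ):
  P: 218 − 1(186.5) = 31.5
  Q: 0 + 2(186.5) = 373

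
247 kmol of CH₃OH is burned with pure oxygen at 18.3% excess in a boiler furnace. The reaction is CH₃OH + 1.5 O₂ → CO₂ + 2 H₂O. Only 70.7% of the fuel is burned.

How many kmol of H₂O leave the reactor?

Stoichiometric O₂ = 1.5 × 247 = 370.5 kmol; O₂ fed = 370.5 × 1.183 = 438.3 kmol.
Fuel reacted = 0.707 × 247 → ξ = 174.6 kmol.
Outlet (n = n₀ + ν ξ):
  CH₃OH: 247 − 1(174.6) = 72.37
  O₂: 438.3 − 1.5(174.6) = 176.4
  CO₂: 0 + 1(174.6) = 174.6
  H₂O: 0 + 2(174.6) = 349.3

349 kmol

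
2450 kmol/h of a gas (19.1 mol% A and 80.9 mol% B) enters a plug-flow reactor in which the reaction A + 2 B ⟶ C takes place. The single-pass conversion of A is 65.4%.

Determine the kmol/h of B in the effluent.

A reacted = 0.654 × 467.9 = 306 kmol/h; ν_A = −1, so ξ = 306/1 = 306 kmol/h.
Outlet amounts (n = n₀ + ν ξ):
  A: 467.9 − 1(306) = 161.9
  B: 1982 − 2(306) = 1370
  C: 0 + 1(306) = 306

1370 kmol/h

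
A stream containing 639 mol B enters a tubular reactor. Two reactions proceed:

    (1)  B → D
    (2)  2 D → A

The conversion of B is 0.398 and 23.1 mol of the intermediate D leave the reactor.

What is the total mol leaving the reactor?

Conversion of B: B consumed = 1ξ₁ = 0.398 × 639 → ξ₁ = 254.3 mol.
D balance: n_D = 0 + 1ξ₁ − 2ξ₂ = 23.1 → ξ₂ = (1·254.3 − 23.1)/2 = 115.6 mol.
Outlet amounts (n = n₀ + Σ ν·ξ):
  B: 639 − 1(254.3) = 384.7
  D: 0 + 1(254.3) − 2(115.6) = 23.1
  A: 0 + 1(115.6) = 115.6
Total out = 384.7 + 23.1 + 115.6 = 523.4 mol.

523 mol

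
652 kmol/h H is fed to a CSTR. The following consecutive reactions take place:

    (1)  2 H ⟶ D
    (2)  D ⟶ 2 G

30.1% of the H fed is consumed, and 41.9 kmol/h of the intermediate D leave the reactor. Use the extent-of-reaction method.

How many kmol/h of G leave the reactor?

112 kmol/h

Conversion of H: H consumed = 2ξ₁ = 0.301 × 652 → ξ₁ = 98.13 kmol/h.
D balance: n_D = 0 + 1ξ₁ − 1ξ₂ = 41.9 → ξ₂ = (1·98.13 − 41.9)/1 = 56.23 kmol/h.
Outlet amounts (n = n₀ + Σ ν·ξ):
  H: 652 − 2(98.13) = 455.7
  D: 0 + 1(98.13) − 1(56.23) = 41.9
  G: 0 + 2(56.23) = 112.5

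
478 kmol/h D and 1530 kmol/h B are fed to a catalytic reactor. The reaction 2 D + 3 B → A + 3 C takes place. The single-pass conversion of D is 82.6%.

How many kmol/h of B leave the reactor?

D reacted = 0.826 × 478 = 394.8 kmol/h; ν_D = −2, so ξ = 394.8/2 = 197.4 kmol/h.
Outlet amounts (n = n₀ + ν ξ):
  D: 478 − 2(197.4) = 83.17
  B: 1530 − 3(197.4) = 937.8
  A: 0 + 1(197.4) = 197.4
  C: 0 + 3(197.4) = 592.2

938 kmol/h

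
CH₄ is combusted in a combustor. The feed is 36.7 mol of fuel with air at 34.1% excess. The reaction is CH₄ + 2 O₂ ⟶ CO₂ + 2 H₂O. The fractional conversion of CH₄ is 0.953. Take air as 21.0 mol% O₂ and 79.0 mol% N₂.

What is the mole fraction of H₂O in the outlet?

0.138

Stoichiometric O₂ = 2 × 36.7 = 73.4 mol; O₂ fed = 73.4 × 1.341 = 98.43 mol.
N₂ fed = 98.43 × 79/21 = 370.3 mol.
Fuel reacted = 0.953 × 36.7 → ξ = 34.98 mol.
Outlet (n = n₀ + ν ξ):
  CH₄: 36.7 − 1(34.98) = 1.725
  O₂: 98.43 − 2(34.98) = 28.48
  N₂: 370.3 (inert)
  CO₂: 0 + 1(34.98) = 34.98
  H₂O: 0 + 2(34.98) = 69.95
Total out = 505.4 mol; y_H₂O = 69.95 / 505.4 = 0.1384.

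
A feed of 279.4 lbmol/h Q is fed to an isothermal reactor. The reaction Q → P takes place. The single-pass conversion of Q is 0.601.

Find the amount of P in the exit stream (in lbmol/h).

168 lbmol/h

Q reacted = 0.601 × 279.4 = 167.9 lbmol/h; ν_Q = −1, so ξ = 167.9/1 = 167.9 lbmol/h.
Outlet amounts (n = n₀ + ν ξ):
  Q: 279.4 − 1(167.9) = 111.5
  P: 0 + 1(167.9) = 167.9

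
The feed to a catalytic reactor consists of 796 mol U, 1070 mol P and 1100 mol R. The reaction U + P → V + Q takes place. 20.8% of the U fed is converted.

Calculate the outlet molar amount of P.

U reacted = 0.208 × 796 = 165.6 mol; ν_U = −1, so ξ = 165.6/1 = 165.6 mol.
Outlet amounts (n = n₀ + ν ξ):
  U: 796 − 1(165.6) = 630.4
  P: 1070 − 1(165.6) = 904.4
  V: 0 + 1(165.6) = 165.6
  Q: 0 + 1(165.6) = 165.6
  R: 1100 (inert)

904 mol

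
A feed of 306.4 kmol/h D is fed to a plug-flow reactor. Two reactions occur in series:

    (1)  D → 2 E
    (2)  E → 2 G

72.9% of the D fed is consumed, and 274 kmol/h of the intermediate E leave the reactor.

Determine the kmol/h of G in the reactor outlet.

Conversion of D: D consumed = 1ξ₁ = 0.729 × 306.4 → ξ₁ = 223.4 kmol/h.
E balance: n_E = 0 + 2ξ₁ − 1ξ₂ = 274 → ξ₂ = (2·223.4 − 274)/1 = 172.7 kmol/h.
Outlet amounts (n = n₀ + Σ ν·ξ):
  D: 306.4 − 1(223.4) = 83.03
  E: 0 + 2(223.4) − 1(172.7) = 274
  G: 0 + 2(172.7) = 345.5

345 kmol/h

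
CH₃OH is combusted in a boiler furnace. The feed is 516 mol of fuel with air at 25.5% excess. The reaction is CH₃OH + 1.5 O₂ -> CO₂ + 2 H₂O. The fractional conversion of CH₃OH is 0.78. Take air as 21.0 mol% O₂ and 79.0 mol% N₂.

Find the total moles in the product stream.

5340 mol

Stoichiometric O₂ = 1.5 × 516 = 774 mol; O₂ fed = 774 × 1.255 = 971.4 mol.
N₂ fed = 971.4 × 79/21 = 3654 mol.
Fuel reacted = 0.78 × 516 → ξ = 402.5 mol.
Outlet (n = n₀ + ν ξ):
  CH₃OH: 516 − 1(402.5) = 113.5
  O₂: 971.4 − 1.5(402.5) = 367.6
  N₂: 3654 (inert)
  CO₂: 0 + 1(402.5) = 402.5
  H₂O: 0 + 2(402.5) = 805
Total out = 113.5 + 367.6 + 3654 + 402.5 + 805 = 5343 mol.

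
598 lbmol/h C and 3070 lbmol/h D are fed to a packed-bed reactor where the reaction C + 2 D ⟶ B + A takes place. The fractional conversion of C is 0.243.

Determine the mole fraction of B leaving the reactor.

C reacted = 0.243 × 598 = 145.3 lbmol/h; ν_C = −1, so ξ = 145.3/1 = 145.3 lbmol/h.
Outlet amounts (n = n₀ + ν ξ):
  C: 598 − 1(145.3) = 452.7
  D: 3070 − 2(145.3) = 2779
  B: 0 + 1(145.3) = 145.3
  A: 0 + 1(145.3) = 145.3
Total out = 3523 lbmol/h; y_B = 145.3 / 3523 = 0.04125.

0.0413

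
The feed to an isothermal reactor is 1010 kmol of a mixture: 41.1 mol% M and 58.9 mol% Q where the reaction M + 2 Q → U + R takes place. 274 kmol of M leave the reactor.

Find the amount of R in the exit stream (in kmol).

141 kmol

For M: n = n₀ − 1ξ → 274 = 415.1 − 1ξ, giving ξ = 141.1 kmol.
Outlet amounts (n = n₀ + ν ξ):
  M: 415.1 − 1(141.1) = 274
  Q: 594.9 − 2(141.1) = 312.7
  U: 0 + 1(141.1) = 141.1
  R: 0 + 1(141.1) = 141.1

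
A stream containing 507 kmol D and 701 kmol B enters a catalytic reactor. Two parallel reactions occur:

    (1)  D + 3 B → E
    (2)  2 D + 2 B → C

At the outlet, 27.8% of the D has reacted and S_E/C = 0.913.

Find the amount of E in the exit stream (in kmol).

Conversion of D: D consumed = 0.278 × 507 = 140.9 kmol = 1ξ₁ + 2ξ₂.
Selectivity: 1ξ₁ / (1ξ₂) = 0.913 → ξ₁ = 0.913 ξ₂.
Substitute: (1·0.913 + 2) ξ₂ = 140.9 → ξ₂ = 48.39 kmol, ξ₁ = 44.18 kmol.
Outlet amounts (n = n₀ + Σ ν·ξ):
  D: 507 − 1(44.18) − 2(48.39) = 366.1
  B: 701 − 3(44.18) − 2(48.39) = 471.7
  E: 0 + 1(44.18) = 44.18
  C: 0 + 1(48.39) = 48.39

44.2 kmol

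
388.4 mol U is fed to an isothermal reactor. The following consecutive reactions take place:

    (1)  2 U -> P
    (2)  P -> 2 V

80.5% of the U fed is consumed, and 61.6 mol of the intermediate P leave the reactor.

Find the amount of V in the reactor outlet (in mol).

Conversion of U: U consumed = 2ξ₁ = 0.805 × 388.4 → ξ₁ = 156.3 mol.
P balance: n_P = 0 + 1ξ₁ − 1ξ₂ = 61.6 → ξ₂ = (1·156.3 − 61.6)/1 = 94.73 mol.
Outlet amounts (n = n₀ + Σ ν·ξ):
  U: 388.4 − 2(156.3) = 75.74
  P: 0 + 1(156.3) − 1(94.73) = 61.6
  V: 0 + 2(94.73) = 189.5

189 mol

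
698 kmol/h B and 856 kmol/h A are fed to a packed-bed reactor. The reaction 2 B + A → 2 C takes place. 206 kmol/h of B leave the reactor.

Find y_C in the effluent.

0.376

For B: n = n₀ − 2ξ → 206 = 698 − 2ξ, giving ξ = 246 kmol/h.
Outlet amounts (n = n₀ + ν ξ):
  B: 698 − 2(246) = 206
  A: 856 − 1(246) = 610
  C: 0 + 2(246) = 492
Total out = 1308 kmol/h; y_C = 492 / 1308 = 0.3761.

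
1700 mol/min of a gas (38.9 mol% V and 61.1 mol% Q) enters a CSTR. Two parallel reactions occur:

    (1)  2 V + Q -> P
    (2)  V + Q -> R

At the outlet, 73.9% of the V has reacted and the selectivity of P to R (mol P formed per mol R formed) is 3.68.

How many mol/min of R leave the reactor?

58.5 mol/min

Conversion of V: V consumed = 0.739 × 661.3 = 488.7 mol/min = 2ξ₁ + 1ξ₂.
Selectivity: 1ξ₁ / (1ξ₂) = 3.68 → ξ₁ = 3.68 ξ₂.
Substitute: (2·3.68 + 1) ξ₂ = 488.7 → ξ₂ = 58.46 mol/min, ξ₁ = 215.1 mol/min.
Outlet amounts (n = n₀ + Σ ν·ξ):
  V: 661.3 − 2(215.1) − 1(58.46) = 172.6
  Q: 1039 − 1(215.1) − 1(58.46) = 765.1
  P: 0 + 1(215.1) = 215.1
  R: 0 + 1(58.46) = 58.46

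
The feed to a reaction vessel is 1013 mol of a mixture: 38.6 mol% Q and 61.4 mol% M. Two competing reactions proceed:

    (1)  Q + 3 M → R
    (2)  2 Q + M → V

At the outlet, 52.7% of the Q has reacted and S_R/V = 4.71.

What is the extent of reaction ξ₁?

Conversion of Q: Q consumed = 0.527 × 391 = 206.1 mol = 1ξ₁ + 2ξ₂.
Selectivity: 1ξ₁ / (1ξ₂) = 4.71 → ξ₁ = 4.71 ξ₂.
Substitute: (1·4.71 + 2) ξ₂ = 206.1 → ξ₂ = 30.71 mol, ξ₁ = 144.6 mol.
Outlet amounts (n = n₀ + Σ ν·ξ):
  Q: 391 − 1(144.6) − 2(30.71) = 185
  M: 622 − 3(144.6) − 1(30.71) = 157.3
  R: 0 + 1(144.6) = 144.6
  V: 0 + 1(30.71) = 30.71

ξ₁ = 145 mol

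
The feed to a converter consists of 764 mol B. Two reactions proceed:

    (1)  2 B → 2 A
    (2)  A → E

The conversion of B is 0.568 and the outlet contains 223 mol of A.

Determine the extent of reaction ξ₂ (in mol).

Conversion of B: B consumed = 2ξ₁ = 0.568 × 764 → ξ₁ = 217 mol.
A balance: n_A = 0 + 2ξ₁ − 1ξ₂ = 223 → ξ₂ = (2·217 − 223)/1 = 211 mol.
Outlet amounts (n = n₀ + Σ ν·ξ):
  B: 764 − 2(217) = 330
  A: 0 + 2(217) − 1(211) = 223
  E: 0 + 1(211) = 211

ξ₂ = 211 mol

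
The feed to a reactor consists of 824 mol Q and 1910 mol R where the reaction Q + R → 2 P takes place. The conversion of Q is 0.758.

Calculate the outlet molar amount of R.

1290 mol

Q reacted = 0.758 × 824 = 624.6 mol; ν_Q = −1, so ξ = 624.6/1 = 624.6 mol.
Outlet amounts (n = n₀ + ν ξ):
  Q: 824 − 1(624.6) = 199.4
  R: 1910 − 1(624.6) = 1285
  P: 0 + 2(624.6) = 1249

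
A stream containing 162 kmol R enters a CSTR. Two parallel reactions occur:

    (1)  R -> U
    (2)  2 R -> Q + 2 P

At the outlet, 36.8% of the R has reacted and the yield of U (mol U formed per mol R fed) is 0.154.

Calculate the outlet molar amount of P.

Yield of U: 1ξ₁ / 162 = 0.154 → ξ₁ = 24.95 kmol.
Conversion of R: 1ξ₁ + 2ξ₂ = 0.368 × 162 = 59.62 → ξ₂ = 17.33 kmol.
Outlet amounts (n = n₀ + Σ ν·ξ):
  R: 162 − 1(24.95) − 2(17.33) = 102.4
  U: 0 + 1(24.95) = 24.95
  Q: 0 + 1(17.33) = 17.33
  P: 0 + 2(17.33) = 34.67

34.7 kmol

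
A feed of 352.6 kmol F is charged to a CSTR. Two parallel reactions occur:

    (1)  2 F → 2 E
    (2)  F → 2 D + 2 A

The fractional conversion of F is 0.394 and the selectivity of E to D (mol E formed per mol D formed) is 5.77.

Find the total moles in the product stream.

386 kmol

Conversion of F: F consumed = 0.394 × 352.6 = 138.9 kmol = 2ξ₁ + 1ξ₂.
Selectivity: 2ξ₁ / (2ξ₂) = 5.77 → ξ₁ = 5.77 ξ₂.
Substitute: (2·5.77 + 1) ξ₂ = 138.9 → ξ₂ = 11.08 kmol, ξ₁ = 63.92 kmol.
Outlet amounts (n = n₀ + Σ ν·ξ):
  F: 352.6 − 2(63.92) − 1(11.08) = 213.7
  E: 0 + 2(63.92) = 127.8
  D: 0 + 2(11.08) = 22.16
  A: 0 + 2(11.08) = 22.16
Total out = 213.7 + 127.8 + 22.16 + 22.16 = 385.8 kmol.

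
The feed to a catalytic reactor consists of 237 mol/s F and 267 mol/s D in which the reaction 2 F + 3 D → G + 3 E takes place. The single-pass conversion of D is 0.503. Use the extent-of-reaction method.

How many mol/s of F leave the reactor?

D reacted = 0.503 × 267 = 134.3 mol/s; ν_D = −3, so ξ = 134.3/3 = 44.77 mol/s.
Outlet amounts (n = n₀ + ν ξ):
  F: 237 − 2(44.77) = 147.5
  D: 267 − 3(44.77) = 132.7
  G: 0 + 1(44.77) = 44.77
  E: 0 + 3(44.77) = 134.3

147 mol/s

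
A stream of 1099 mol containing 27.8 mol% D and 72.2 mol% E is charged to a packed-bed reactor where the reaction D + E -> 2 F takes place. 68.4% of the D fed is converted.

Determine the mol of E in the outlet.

D reacted = 0.684 × 305.5 = 209 mol; ν_D = −1, so ξ = 209/1 = 209 mol.
Outlet amounts (n = n₀ + ν ξ):
  D: 305.5 − 1(209) = 96.54
  E: 793.5 − 1(209) = 584.5
  F: 0 + 2(209) = 418

585 mol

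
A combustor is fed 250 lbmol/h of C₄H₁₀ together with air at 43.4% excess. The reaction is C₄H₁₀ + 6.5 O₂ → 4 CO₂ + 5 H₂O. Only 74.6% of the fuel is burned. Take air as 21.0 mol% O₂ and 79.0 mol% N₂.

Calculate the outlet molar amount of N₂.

Stoichiometric O₂ = 6.5 × 250 = 1625 lbmol/h; O₂ fed = 1625 × 1.434 = 2330 lbmol/h.
N₂ fed = 2330 × 79/21 = 8766 lbmol/h.
Fuel reacted = 0.746 × 250 → ξ = 186.5 lbmol/h.
Outlet (n = n₀ + ν ξ):
  C₄H₁₀: 250 − 1(186.5) = 63.5
  O₂: 2330 − 6.5(186.5) = 1118
  N₂: 8766 (inert)
  CO₂: 0 + 4(186.5) = 746
  H₂O: 0 + 5(186.5) = 932.5

8770 lbmol/h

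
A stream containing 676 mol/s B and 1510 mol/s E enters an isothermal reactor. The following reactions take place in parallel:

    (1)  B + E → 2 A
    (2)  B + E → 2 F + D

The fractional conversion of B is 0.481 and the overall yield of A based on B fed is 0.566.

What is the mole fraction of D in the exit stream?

Yield of A: 2ξ₁ / 676 = 0.566 → ξ₁ = 191.3 mol/s.
Conversion of B: 1ξ₁ + 1ξ₂ = 0.481 × 676 = 325.2 → ξ₂ = 133.8 mol/s.
Outlet amounts (n = n₀ + Σ ν·ξ):
  B: 676 − 1(191.3) − 1(133.8) = 350.8
  E: 1510 − 1(191.3) − 1(133.8) = 1185
  A: 0 + 2(191.3) = 382.6
  F: 0 + 2(133.8) = 267.7
  D: 0 + 1(133.8) = 133.8
Total out = 2320 mol/s; y_D = 133.8 / 2320 = 0.0577.

0.0577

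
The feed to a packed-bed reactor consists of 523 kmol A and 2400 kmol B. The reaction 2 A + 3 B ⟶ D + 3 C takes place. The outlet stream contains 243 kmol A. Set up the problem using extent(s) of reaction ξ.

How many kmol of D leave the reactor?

140 kmol

For A: n = n₀ − 2ξ → 243 = 523 − 2ξ, giving ξ = 140 kmol.
Outlet amounts (n = n₀ + ν ξ):
  A: 523 − 2(140) = 243
  B: 2400 − 3(140) = 1980
  D: 0 + 1(140) = 140
  C: 0 + 3(140) = 420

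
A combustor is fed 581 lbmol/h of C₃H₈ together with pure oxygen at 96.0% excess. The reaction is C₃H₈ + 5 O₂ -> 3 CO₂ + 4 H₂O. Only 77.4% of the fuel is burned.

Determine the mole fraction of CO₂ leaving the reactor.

Stoichiometric O₂ = 5 × 581 = 2905 lbmol/h; O₂ fed = 2905 × 1.960 = 5694 lbmol/h.
Fuel reacted = 0.774 × 581 → ξ = 449.7 lbmol/h.
Outlet (n = n₀ + ν ξ):
  C₃H₈: 581 − 1(449.7) = 131.3
  O₂: 5694 − 5(449.7) = 3445
  CO₂: 0 + 3(449.7) = 1349
  H₂O: 0 + 4(449.7) = 1799
Total out = 6724 lbmol/h; y_CO₂ = 1349 / 6724 = 0.2006.

0.201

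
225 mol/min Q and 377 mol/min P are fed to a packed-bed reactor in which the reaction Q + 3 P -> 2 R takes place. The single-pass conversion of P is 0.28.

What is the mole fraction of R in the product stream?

0.132

P reacted = 0.28 × 377 = 105.6 mol/min; ν_P = −3, so ξ = 105.6/3 = 35.19 mol/min.
Outlet amounts (n = n₀ + ν ξ):
  Q: 225 − 1(35.19) = 189.8
  P: 377 − 3(35.19) = 271.4
  R: 0 + 2(35.19) = 70.37
Total out = 531.6 mol/min; y_R = 70.37 / 531.6 = 0.1324.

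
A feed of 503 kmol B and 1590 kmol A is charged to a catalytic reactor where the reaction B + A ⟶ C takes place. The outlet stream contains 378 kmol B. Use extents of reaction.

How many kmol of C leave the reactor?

125 kmol

For B: n = n₀ − 1ξ → 378 = 503 − 1ξ, giving ξ = 125 kmol.
Outlet amounts (n = n₀ + ν ξ):
  B: 503 − 1(125) = 378
  A: 1590 − 1(125) = 1465
  C: 0 + 1(125) = 125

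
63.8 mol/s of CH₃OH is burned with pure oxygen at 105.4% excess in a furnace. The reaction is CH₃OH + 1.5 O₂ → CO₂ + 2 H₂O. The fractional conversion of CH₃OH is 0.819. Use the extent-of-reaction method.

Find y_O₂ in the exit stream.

0.413

Stoichiometric O₂ = 1.5 × 63.8 = 95.7 mol/s; O₂ fed = 95.7 × 2.054 = 196.6 mol/s.
Fuel reacted = 0.819 × 63.8 → ξ = 52.25 mol/s.
Outlet (n = n₀ + ν ξ):
  CH₃OH: 63.8 − 1(52.25) = 11.55
  O₂: 196.6 − 1.5(52.25) = 118.2
  CO₂: 0 + 1(52.25) = 52.25
  H₂O: 0 + 2(52.25) = 104.5
Total out = 286.5 mol/s; y_O₂ = 118.2 / 286.5 = 0.4125.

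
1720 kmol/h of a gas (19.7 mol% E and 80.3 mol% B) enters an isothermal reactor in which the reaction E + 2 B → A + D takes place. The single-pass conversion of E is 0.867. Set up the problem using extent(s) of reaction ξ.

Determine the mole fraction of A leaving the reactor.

E reacted = 0.867 × 338.8 = 293.8 kmol/h; ν_E = −1, so ξ = 293.8/1 = 293.8 kmol/h.
Outlet amounts (n = n₀ + ν ξ):
  E: 338.8 − 1(293.8) = 45.07
  B: 1381 − 2(293.8) = 793.6
  A: 0 + 1(293.8) = 293.8
  D: 0 + 1(293.8) = 293.8
Total out = 1426 kmol/h; y_A = 293.8 / 1426 = 0.206.

0.206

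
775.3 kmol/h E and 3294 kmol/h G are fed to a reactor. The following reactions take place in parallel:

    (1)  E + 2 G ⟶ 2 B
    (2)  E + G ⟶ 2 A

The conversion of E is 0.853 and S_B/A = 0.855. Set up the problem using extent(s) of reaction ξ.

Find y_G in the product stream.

Conversion of E: E consumed = 0.853 × 775.3 = 661.3 kmol/h = 1ξ₁ + 1ξ₂.
Selectivity: 2ξ₁ / (2ξ₂) = 0.855 → ξ₁ = 0.855 ξ₂.
Substitute: (1·0.855 + 1) ξ₂ = 661.3 → ξ₂ = 356.5 kmol/h, ξ₁ = 304.8 kmol/h.
Outlet amounts (n = n₀ + Σ ν·ξ):
  E: 775.3 − 1(304.8) − 1(356.5) = 114
  G: 3294 − 2(304.8) − 1(356.5) = 2328
  B: 0 + 2(304.8) = 609.6
  A: 0 + 2(356.5) = 713
Total out = 3764 kmol/h; y_G = 2328 / 3764 = 0.6184.

0.618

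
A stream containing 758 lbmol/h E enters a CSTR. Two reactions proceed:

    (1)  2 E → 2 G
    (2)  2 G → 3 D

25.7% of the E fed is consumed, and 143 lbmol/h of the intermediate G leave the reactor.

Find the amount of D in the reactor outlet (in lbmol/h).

Conversion of E: E consumed = 2ξ₁ = 0.257 × 758 → ξ₁ = 97.4 lbmol/h.
G balance: n_G = 0 + 2ξ₁ − 2ξ₂ = 143 → ξ₂ = (2·97.4 − 143)/2 = 25.9 lbmol/h.
Outlet amounts (n = n₀ + Σ ν·ξ):
  E: 758 − 2(97.4) = 563.2
  G: 0 + 2(97.4) − 2(25.9) = 143
  D: 0 + 3(25.9) = 77.71

77.7 lbmol/h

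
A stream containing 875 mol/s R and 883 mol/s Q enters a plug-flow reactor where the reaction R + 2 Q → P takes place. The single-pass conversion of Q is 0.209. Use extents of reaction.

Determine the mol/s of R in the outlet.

783 mol/s

Q reacted = 0.209 × 883 = 184.5 mol/s; ν_Q = −2, so ξ = 184.5/2 = 92.27 mol/s.
Outlet amounts (n = n₀ + ν ξ):
  R: 875 − 1(92.27) = 782.7
  Q: 883 − 2(92.27) = 698.5
  P: 0 + 1(92.27) = 92.27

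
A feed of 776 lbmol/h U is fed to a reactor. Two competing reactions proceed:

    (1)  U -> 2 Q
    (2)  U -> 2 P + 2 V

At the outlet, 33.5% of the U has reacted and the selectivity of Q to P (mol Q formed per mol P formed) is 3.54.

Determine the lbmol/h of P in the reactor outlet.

Conversion of U: U consumed = 0.335 × 776 = 260 lbmol/h = 1ξ₁ + 1ξ₂.
Selectivity: 2ξ₁ / (2ξ₂) = 3.54 → ξ₁ = 3.54 ξ₂.
Substitute: (1·3.54 + 1) ξ₂ = 260 → ξ₂ = 57.26 lbmol/h, ξ₁ = 202.7 lbmol/h.
Outlet amounts (n = n₀ + Σ ν·ξ):
  U: 776 − 1(202.7) − 1(57.26) = 516
  Q: 0 + 2(202.7) = 405.4
  P: 0 + 2(57.26) = 114.5
  V: 0 + 2(57.26) = 114.5

115 lbmol/h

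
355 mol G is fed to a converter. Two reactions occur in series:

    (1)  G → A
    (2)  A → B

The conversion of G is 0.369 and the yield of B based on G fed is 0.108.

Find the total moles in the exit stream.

355 mol

Conversion of G: G consumed = 1ξ₁ = 0.369 × 355 → ξ₁ = 131 mol.
Yield of B: 1ξ₂ / 355 = 0.108 → ξ₂ = 38.34 mol.
Outlet amounts (n = n₀ + Σ ν·ξ):
  G: 355 − 1(131) = 224
  A: 0 + 1(131) − 1(38.34) = 92.66
  B: 0 + 1(38.34) = 38.34
Total out = 224 + 92.66 + 38.34 = 355 mol.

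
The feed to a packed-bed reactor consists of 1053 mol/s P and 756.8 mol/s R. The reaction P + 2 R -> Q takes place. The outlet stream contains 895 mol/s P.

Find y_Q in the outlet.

For P: n = n₀ − 1ξ → 895 = 1053 − 1ξ, giving ξ = 158 mol/s.
Outlet amounts (n = n₀ + ν ξ):
  P: 1053 − 1(158) = 895
  R: 756.8 − 2(158) = 440.8
  Q: 0 + 1(158) = 158
Total out = 1494 mol/s; y_Q = 158 / 1494 = 0.1058.

0.106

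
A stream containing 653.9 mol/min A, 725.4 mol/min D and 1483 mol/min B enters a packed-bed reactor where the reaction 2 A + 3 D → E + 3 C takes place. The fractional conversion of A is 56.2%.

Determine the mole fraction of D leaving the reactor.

A reacted = 0.562 × 653.9 = 367.5 mol/min; ν_A = −2, so ξ = 367.5/2 = 183.7 mol/min.
Outlet amounts (n = n₀ + ν ξ):
  A: 653.9 − 2(183.7) = 286.4
  D: 725.4 − 3(183.7) = 174.2
  E: 0 + 1(183.7) = 183.7
  C: 0 + 3(183.7) = 551.2
  B: 1483 (inert)
Total out = 2679 mol/min; y_D = 174.2 / 2679 = 0.06502.

0.065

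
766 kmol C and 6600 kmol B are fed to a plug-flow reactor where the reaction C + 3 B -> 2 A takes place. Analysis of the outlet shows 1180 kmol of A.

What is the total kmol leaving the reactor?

For A: n = n₀ + 2ξ → 1180 = 0 + 2ξ, giving ξ = 590 kmol.
Outlet amounts (n = n₀ + ν ξ):
  C: 766 − 1(590) = 176
  B: 6600 − 3(590) = 4830
  A: 0 + 2(590) = 1180
Total out = 176 + 4830 + 1180 = 6186 kmol.

6190 kmol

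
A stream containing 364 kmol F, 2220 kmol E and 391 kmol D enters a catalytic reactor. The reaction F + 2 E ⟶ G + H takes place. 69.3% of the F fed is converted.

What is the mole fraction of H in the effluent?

0.0926

F reacted = 0.693 × 364 = 252.3 kmol; ν_F = −1, so ξ = 252.3/1 = 252.3 kmol.
Outlet amounts (n = n₀ + ν ξ):
  F: 364 − 1(252.3) = 111.7
  E: 2220 − 2(252.3) = 1715
  G: 0 + 1(252.3) = 252.3
  H: 0 + 1(252.3) = 252.3
  D: 391 (inert)
Total out = 2723 kmol; y_H = 252.3 / 2723 = 0.09265.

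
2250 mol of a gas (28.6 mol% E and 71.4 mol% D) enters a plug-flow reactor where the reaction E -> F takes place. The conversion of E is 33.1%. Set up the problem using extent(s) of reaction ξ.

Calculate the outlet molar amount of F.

213 mol

E reacted = 0.331 × 643.5 = 213 mol; ν_E = −1, so ξ = 213/1 = 213 mol.
Outlet amounts (n = n₀ + ν ξ):
  E: 643.5 − 1(213) = 430.5
  F: 0 + 1(213) = 213
  D: 1606 (inert)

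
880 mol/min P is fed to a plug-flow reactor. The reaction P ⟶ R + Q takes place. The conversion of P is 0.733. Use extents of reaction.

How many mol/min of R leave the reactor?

P reacted = 0.733 × 880 = 645 mol/min; ν_P = −1, so ξ = 645/1 = 645 mol/min.
Outlet amounts (n = n₀ + ν ξ):
  P: 880 − 1(645) = 235
  R: 0 + 1(645) = 645
  Q: 0 + 1(645) = 645

645 mol/min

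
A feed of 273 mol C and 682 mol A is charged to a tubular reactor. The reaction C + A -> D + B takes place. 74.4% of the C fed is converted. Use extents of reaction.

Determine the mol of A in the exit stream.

479 mol

C reacted = 0.744 × 273 = 203.1 mol; ν_C = −1, so ξ = 203.1/1 = 203.1 mol.
Outlet amounts (n = n₀ + ν ξ):
  C: 273 − 1(203.1) = 69.89
  A: 682 − 1(203.1) = 478.9
  D: 0 + 1(203.1) = 203.1
  B: 0 + 1(203.1) = 203.1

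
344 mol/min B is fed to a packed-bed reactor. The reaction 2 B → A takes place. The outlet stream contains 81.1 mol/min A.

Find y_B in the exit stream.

0.692

For A: n = n₀ + 1ξ → 81.1 = 0 + 1ξ, giving ξ = 81.1 mol/min.
Outlet amounts (n = n₀ + ν ξ):
  B: 344 − 2(81.1) = 181.8
  A: 0 + 1(81.1) = 81.1
Total out = 262.9 mol/min; y_B = 181.8 / 262.9 = 0.6915.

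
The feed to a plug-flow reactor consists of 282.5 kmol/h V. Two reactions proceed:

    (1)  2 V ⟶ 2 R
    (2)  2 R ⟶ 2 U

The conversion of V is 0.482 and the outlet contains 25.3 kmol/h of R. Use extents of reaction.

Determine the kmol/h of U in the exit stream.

111 kmol/h

Conversion of V: V consumed = 2ξ₁ = 0.482 × 282.5 → ξ₁ = 68.08 kmol/h.
R balance: n_R = 0 + 2ξ₁ − 2ξ₂ = 25.3 → ξ₂ = (2·68.08 − 25.3)/2 = 55.43 kmol/h.
Outlet amounts (n = n₀ + Σ ν·ξ):
  V: 282.5 − 2(68.08) = 146.3
  R: 0 + 2(68.08) − 2(55.43) = 25.3
  U: 0 + 2(55.43) = 110.9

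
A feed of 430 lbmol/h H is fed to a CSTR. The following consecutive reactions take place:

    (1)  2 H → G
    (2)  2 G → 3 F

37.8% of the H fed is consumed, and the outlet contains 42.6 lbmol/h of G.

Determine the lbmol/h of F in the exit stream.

Conversion of H: H consumed = 2ξ₁ = 0.378 × 430 → ξ₁ = 81.27 lbmol/h.
G balance: n_G = 0 + 1ξ₁ − 2ξ₂ = 42.6 → ξ₂ = (1·81.27 − 42.6)/2 = 19.33 lbmol/h.
Outlet amounts (n = n₀ + Σ ν·ξ):
  H: 430 − 2(81.27) = 267.5
  G: 0 + 1(81.27) − 2(19.33) = 42.6
  F: 0 + 3(19.33) = 58

58 lbmol/h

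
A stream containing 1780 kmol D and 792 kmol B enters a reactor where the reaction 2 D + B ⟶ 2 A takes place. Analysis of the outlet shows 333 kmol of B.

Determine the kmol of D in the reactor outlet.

862 kmol

For B: n = n₀ − 1ξ → 333 = 792 − 1ξ, giving ξ = 459 kmol.
Outlet amounts (n = n₀ + ν ξ):
  D: 1780 − 2(459) = 862
  B: 792 − 1(459) = 333
  A: 0 + 2(459) = 918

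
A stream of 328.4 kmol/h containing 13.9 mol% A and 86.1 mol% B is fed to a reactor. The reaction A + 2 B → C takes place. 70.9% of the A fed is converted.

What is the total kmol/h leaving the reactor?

264 kmol/h

A reacted = 0.709 × 45.65 = 32.36 kmol/h; ν_A = −1, so ξ = 32.36/1 = 32.36 kmol/h.
Outlet amounts (n = n₀ + ν ξ):
  A: 45.65 − 1(32.36) = 13.28
  B: 282.8 − 2(32.36) = 218
  C: 0 + 1(32.36) = 32.36
Total out = 13.28 + 218 + 32.36 = 263.7 kmol/h.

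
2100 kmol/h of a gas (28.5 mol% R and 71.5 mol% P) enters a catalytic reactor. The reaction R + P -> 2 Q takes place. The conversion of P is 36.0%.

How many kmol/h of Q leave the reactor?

P reacted = 0.36 × 1502 = 540.5 kmol/h; ν_P = −1, so ξ = 540.5/1 = 540.5 kmol/h.
Outlet amounts (n = n₀ + ν ξ):
  R: 598.5 − 1(540.5) = 57.96
  P: 1502 − 1(540.5) = 961
  Q: 0 + 2(540.5) = 1081

1080 kmol/h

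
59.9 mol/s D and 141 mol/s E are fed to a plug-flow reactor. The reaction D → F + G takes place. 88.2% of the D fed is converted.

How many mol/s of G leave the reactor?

D reacted = 0.882 × 59.9 = 52.83 mol/s; ν_D = −1, so ξ = 52.83/1 = 52.83 mol/s.
Outlet amounts (n = n₀ + ν ξ):
  D: 59.9 − 1(52.83) = 7.068
  F: 0 + 1(52.83) = 52.83
  G: 0 + 1(52.83) = 52.83
  E: 141 (inert)

52.8 mol/s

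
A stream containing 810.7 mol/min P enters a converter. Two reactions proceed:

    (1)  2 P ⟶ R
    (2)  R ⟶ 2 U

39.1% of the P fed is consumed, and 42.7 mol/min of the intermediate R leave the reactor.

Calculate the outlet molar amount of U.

Conversion of P: P consumed = 2ξ₁ = 0.391 × 810.7 → ξ₁ = 158.5 mol/min.
R balance: n_R = 0 + 1ξ₁ − 1ξ₂ = 42.7 → ξ₂ = (1·158.5 − 42.7)/1 = 115.8 mol/min.
Outlet amounts (n = n₀ + Σ ν·ξ):
  P: 810.7 − 2(158.5) = 493.7
  R: 0 + 1(158.5) − 1(115.8) = 42.7
  U: 0 + 2(115.8) = 231.6

232 mol/min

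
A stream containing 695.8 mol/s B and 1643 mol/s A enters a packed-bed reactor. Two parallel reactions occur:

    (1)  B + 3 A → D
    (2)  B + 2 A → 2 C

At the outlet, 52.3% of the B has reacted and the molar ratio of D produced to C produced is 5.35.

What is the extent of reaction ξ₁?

ξ₁ = 333 mol/s

Conversion of B: B consumed = 0.523 × 695.8 = 363.9 mol/s = 1ξ₁ + 1ξ₂.
Selectivity: 1ξ₁ / (2ξ₂) = 5.35 → ξ₁ = 10.7 ξ₂.
Substitute: (1·10.7 + 1) ξ₂ = 363.9 → ξ₂ = 31.1 mol/s, ξ₁ = 332.8 mol/s.
Outlet amounts (n = n₀ + Σ ν·ξ):
  B: 695.8 − 1(332.8) − 1(31.1) = 331.9
  A: 1643 − 3(332.8) − 2(31.1) = 582.4
  D: 0 + 1(332.8) = 332.8
  C: 0 + 2(31.1) = 62.21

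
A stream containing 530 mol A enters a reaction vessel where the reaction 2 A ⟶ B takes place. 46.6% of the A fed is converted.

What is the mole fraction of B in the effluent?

0.304

A reacted = 0.466 × 530 = 247 mol; ν_A = −2, so ξ = 247/2 = 123.5 mol.
Outlet amounts (n = n₀ + ν ξ):
  A: 530 − 2(123.5) = 283
  B: 0 + 1(123.5) = 123.5
Total out = 406.5 mol; y_B = 123.5 / 406.5 = 0.3038.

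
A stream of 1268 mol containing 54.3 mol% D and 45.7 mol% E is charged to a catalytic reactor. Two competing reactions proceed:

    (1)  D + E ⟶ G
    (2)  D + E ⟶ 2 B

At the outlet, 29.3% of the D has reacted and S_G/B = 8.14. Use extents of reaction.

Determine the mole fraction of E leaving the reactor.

0.35

Conversion of D: D consumed = 0.293 × 688.5 = 201.7 mol = 1ξ₁ + 1ξ₂.
Selectivity: 1ξ₁ / (2ξ₂) = 8.14 → ξ₁ = 16.28 ξ₂.
Substitute: (1·16.28 + 1) ξ₂ = 201.7 → ξ₂ = 11.67 mol, ξ₁ = 190.1 mol.
Outlet amounts (n = n₀ + Σ ν·ξ):
  D: 688.5 − 1(190.1) − 1(11.67) = 486.8
  E: 579.5 − 1(190.1) − 1(11.67) = 377.7
  G: 0 + 1(190.1) = 190.1
  B: 0 + 2(11.67) = 23.35
Total out = 1078 mol; y_E = 377.7 / 1078 = 0.3504.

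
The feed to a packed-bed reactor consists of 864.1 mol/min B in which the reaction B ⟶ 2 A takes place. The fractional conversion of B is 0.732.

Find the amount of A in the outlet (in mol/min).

1270 mol/min

B reacted = 0.732 × 864.1 = 632.5 mol/min; ν_B = −1, so ξ = 632.5/1 = 632.5 mol/min.
Outlet amounts (n = n₀ + ν ξ):
  B: 864.1 − 1(632.5) = 231.6
  A: 0 + 2(632.5) = 1265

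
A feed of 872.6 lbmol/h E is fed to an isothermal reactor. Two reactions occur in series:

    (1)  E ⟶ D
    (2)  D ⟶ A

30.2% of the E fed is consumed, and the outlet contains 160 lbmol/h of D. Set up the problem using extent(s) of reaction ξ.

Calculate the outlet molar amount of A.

Conversion of E: E consumed = 1ξ₁ = 0.302 × 872.6 → ξ₁ = 263.5 lbmol/h.
D balance: n_D = 0 + 1ξ₁ − 1ξ₂ = 160 → ξ₂ = (1·263.5 − 160)/1 = 103.5 lbmol/h.
Outlet amounts (n = n₀ + Σ ν·ξ):
  E: 872.6 − 1(263.5) = 609.1
  D: 0 + 1(263.5) − 1(103.5) = 160
  A: 0 + 1(103.5) = 103.5

104 lbmol/h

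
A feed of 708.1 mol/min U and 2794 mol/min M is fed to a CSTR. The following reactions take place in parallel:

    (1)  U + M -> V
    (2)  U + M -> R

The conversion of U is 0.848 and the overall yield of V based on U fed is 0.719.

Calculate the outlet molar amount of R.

Yield of V: 1ξ₁ / 708.1 = 0.719 → ξ₁ = 509.1 mol/min.
Conversion of U: 1ξ₁ + 1ξ₂ = 0.848 × 708.1 = 600.5 → ξ₂ = 91.34 mol/min.
Outlet amounts (n = n₀ + Σ ν·ξ):
  U: 708.1 − 1(509.1) − 1(91.34) = 107.6
  M: 2794 − 1(509.1) − 1(91.34) = 2194
  V: 0 + 1(509.1) = 509.1
  R: 0 + 1(91.34) = 91.34

91.3 mol/min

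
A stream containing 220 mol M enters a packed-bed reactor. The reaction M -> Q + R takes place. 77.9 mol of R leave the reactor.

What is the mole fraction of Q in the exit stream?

0.261

For R: n = n₀ + 1ξ → 77.9 = 0 + 1ξ, giving ξ = 77.9 mol.
Outlet amounts (n = n₀ + ν ξ):
  M: 220 − 1(77.9) = 142.1
  Q: 0 + 1(77.9) = 77.9
  R: 0 + 1(77.9) = 77.9
Total out = 297.9 mol; y_Q = 77.9 / 297.9 = 0.2615.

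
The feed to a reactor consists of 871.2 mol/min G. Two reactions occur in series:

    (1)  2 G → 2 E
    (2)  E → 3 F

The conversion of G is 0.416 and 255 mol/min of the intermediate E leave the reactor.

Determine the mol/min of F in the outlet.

Conversion of G: G consumed = 2ξ₁ = 0.416 × 871.2 → ξ₁ = 181.2 mol/min.
E balance: n_E = 0 + 2ξ₁ − 1ξ₂ = 255 → ξ₂ = (2·181.2 − 255)/1 = 107.4 mol/min.
Outlet amounts (n = n₀ + Σ ν·ξ):
  G: 871.2 − 2(181.2) = 508.8
  E: 0 + 2(181.2) − 1(107.4) = 255
  F: 0 + 3(107.4) = 322.3

322 mol/min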